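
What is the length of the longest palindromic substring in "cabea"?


Input: "cabea"
Checking substrings for palindromes:
  No multi-char palindromic substrings found
Longest palindromic substring: "c" with length 1

1


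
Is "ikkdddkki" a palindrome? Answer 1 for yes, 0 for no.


Input: ikkdddkki
Reversed: ikkdddkki
  Compare pos 0 ('i') with pos 8 ('i'): match
  Compare pos 1 ('k') with pos 7 ('k'): match
  Compare pos 2 ('k') with pos 6 ('k'): match
  Compare pos 3 ('d') with pos 5 ('d'): match
Result: palindrome

1


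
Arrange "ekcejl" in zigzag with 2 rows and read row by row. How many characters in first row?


Zigzag "ekcejl" into 2 rows:
Placing characters:
  'e' => row 0
  'k' => row 1
  'c' => row 0
  'e' => row 1
  'j' => row 0
  'l' => row 1
Rows:
  Row 0: "ecj"
  Row 1: "kel"
First row length: 3

3


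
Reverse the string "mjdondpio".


Input: mjdondpio
Reading characters right to left:
  Position 8: 'o'
  Position 7: 'i'
  Position 6: 'p'
  Position 5: 'd'
  Position 4: 'n'
  Position 3: 'o'
  Position 2: 'd'
  Position 1: 'j'
  Position 0: 'm'
Reversed: oipdnodjm

oipdnodjm


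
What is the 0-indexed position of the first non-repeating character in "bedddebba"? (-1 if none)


Input: bedddebba
Character frequencies:
  'a': 1
  'b': 3
  'd': 3
  'e': 2
Scanning left to right for freq == 1:
  Position 0 ('b'): freq=3, skip
  Position 1 ('e'): freq=2, skip
  Position 2 ('d'): freq=3, skip
  Position 3 ('d'): freq=3, skip
  Position 4 ('d'): freq=3, skip
  Position 5 ('e'): freq=2, skip
  Position 6 ('b'): freq=3, skip
  Position 7 ('b'): freq=3, skip
  Position 8 ('a'): unique! => answer = 8

8


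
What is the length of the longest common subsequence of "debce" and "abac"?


LCS of "debce" and "abac"
DP table:
           a    b    a    c
      0    0    0    0    0
  d   0    0    0    0    0
  e   0    0    0    0    0
  b   0    0    1    1    1
  c   0    0    1    1    2
  e   0    0    1    1    2
LCS length = dp[5][4] = 2

2


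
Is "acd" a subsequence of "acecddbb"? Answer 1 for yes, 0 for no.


Check if "acd" is a subsequence of "acecddbb"
Greedy scan:
  Position 0 ('a'): matches sub[0] = 'a'
  Position 1 ('c'): matches sub[1] = 'c'
  Position 2 ('e'): no match needed
  Position 3 ('c'): no match needed
  Position 4 ('d'): matches sub[2] = 'd'
  Position 5 ('d'): no match needed
  Position 6 ('b'): no match needed
  Position 7 ('b'): no match needed
All 3 characters matched => is a subsequence

1


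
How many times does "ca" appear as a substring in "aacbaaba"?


Searching for "ca" in "aacbaaba"
Scanning each position:
  Position 0: "aa" => no
  Position 1: "ac" => no
  Position 2: "cb" => no
  Position 3: "ba" => no
  Position 4: "aa" => no
  Position 5: "ab" => no
  Position 6: "ba" => no
Total occurrences: 0

0


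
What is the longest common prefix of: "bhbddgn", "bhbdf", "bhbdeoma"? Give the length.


Words: bhbddgn, bhbdf, bhbdeoma
  Position 0: all 'b' => match
  Position 1: all 'h' => match
  Position 2: all 'b' => match
  Position 3: all 'd' => match
  Position 4: ('d', 'f', 'e') => mismatch, stop
LCP = "bhbd" (length 4)

4


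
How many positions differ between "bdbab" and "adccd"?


Comparing "bdbab" and "adccd" position by position:
  Position 0: 'b' vs 'a' => DIFFER
  Position 1: 'd' vs 'd' => same
  Position 2: 'b' vs 'c' => DIFFER
  Position 3: 'a' vs 'c' => DIFFER
  Position 4: 'b' vs 'd' => DIFFER
Positions that differ: 4

4


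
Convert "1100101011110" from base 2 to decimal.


Input: "1100101011110" in base 2
Positional expansion:
  Digit '1' (value 1) x 2^12 = 4096
  Digit '1' (value 1) x 2^11 = 2048
  Digit '0' (value 0) x 2^10 = 0
  Digit '0' (value 0) x 2^9 = 0
  Digit '1' (value 1) x 2^8 = 256
  Digit '0' (value 0) x 2^7 = 0
  Digit '1' (value 1) x 2^6 = 64
  Digit '0' (value 0) x 2^5 = 0
  Digit '1' (value 1) x 2^4 = 16
  Digit '1' (value 1) x 2^3 = 8
  Digit '1' (value 1) x 2^2 = 4
  Digit '1' (value 1) x 2^1 = 2
  Digit '0' (value 0) x 2^0 = 0
Sum = 6494

6494


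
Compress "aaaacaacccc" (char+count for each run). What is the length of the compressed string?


Input: aaaacaacccc
Runs:
  'a' x 4 => "a4"
  'c' x 1 => "c1"
  'a' x 2 => "a2"
  'c' x 4 => "c4"
Compressed: "a4c1a2c4"
Compressed length: 8

8


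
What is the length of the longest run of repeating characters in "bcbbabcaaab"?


Input: "bcbbabcaaab"
Scanning for longest run:
  Position 1 ('c'): new char, reset run to 1
  Position 2 ('b'): new char, reset run to 1
  Position 3 ('b'): continues run of 'b', length=2
  Position 4 ('a'): new char, reset run to 1
  Position 5 ('b'): new char, reset run to 1
  Position 6 ('c'): new char, reset run to 1
  Position 7 ('a'): new char, reset run to 1
  Position 8 ('a'): continues run of 'a', length=2
  Position 9 ('a'): continues run of 'a', length=3
  Position 10 ('b'): new char, reset run to 1
Longest run: 'a' with length 3

3


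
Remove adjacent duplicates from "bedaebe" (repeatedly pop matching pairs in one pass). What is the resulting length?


Input: bedaebe
Stack-based adjacent duplicate removal:
  Read 'b': push. Stack: b
  Read 'e': push. Stack: be
  Read 'd': push. Stack: bed
  Read 'a': push. Stack: beda
  Read 'e': push. Stack: bedae
  Read 'b': push. Stack: bedaeb
  Read 'e': push. Stack: bedaebe
Final stack: "bedaebe" (length 7)

7


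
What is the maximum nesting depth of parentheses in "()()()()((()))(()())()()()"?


Input: "()()()()((()))(()())()()()"
Tracking depth:
  Position 0 '(': depth becomes 1
  Position 1 ')': depth becomes 0
  Position 2 '(': depth becomes 1
  Position 3 ')': depth becomes 0
  Position 4 '(': depth becomes 1
  Position 5 ')': depth becomes 0
  Position 6 '(': depth becomes 1
  Position 7 ')': depth becomes 0
  Position 8 '(': depth becomes 1
  Position 9 '(': depth becomes 2
  Position 10 '(': depth becomes 3
  Position 11 ')': depth becomes 2
  Position 12 ')': depth becomes 1
  Position 13 ')': depth becomes 0
  Position 14 '(': depth becomes 1
  Position 15 '(': depth becomes 2
  Position 16 ')': depth becomes 1
  Position 17 '(': depth becomes 2
  Position 18 ')': depth becomes 1
  Position 19 ')': depth becomes 0
  Position 20 '(': depth becomes 1
  Position 21 ')': depth becomes 0
  Position 22 '(': depth becomes 1
  Position 23 ')': depth becomes 0
  Position 24 '(': depth becomes 1
  Position 25 ')': depth becomes 0
Maximum depth reached: 3

3


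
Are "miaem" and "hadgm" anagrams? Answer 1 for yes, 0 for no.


Strings: "miaem", "hadgm"
Sorted first:  aeimm
Sorted second: adghm
Differ at position 1: 'e' vs 'd' => not anagrams

0


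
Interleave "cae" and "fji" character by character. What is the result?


Interleaving "cae" and "fji":
  Position 0: 'c' from first, 'f' from second => "cf"
  Position 1: 'a' from first, 'j' from second => "aj"
  Position 2: 'e' from first, 'i' from second => "ei"
Result: cfajei

cfajei


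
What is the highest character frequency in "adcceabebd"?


Input: adcceabebd
Character counts:
  'a': 2
  'b': 2
  'c': 2
  'd': 2
  'e': 2
Maximum frequency: 2

2


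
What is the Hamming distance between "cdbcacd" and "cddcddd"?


Comparing "cdbcacd" and "cddcddd" position by position:
  Position 0: 'c' vs 'c' => same
  Position 1: 'd' vs 'd' => same
  Position 2: 'b' vs 'd' => differ
  Position 3: 'c' vs 'c' => same
  Position 4: 'a' vs 'd' => differ
  Position 5: 'c' vs 'd' => differ
  Position 6: 'd' vs 'd' => same
Total differences (Hamming distance): 3

3


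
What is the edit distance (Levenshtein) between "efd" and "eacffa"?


Computing edit distance: "efd" -> "eacffa"
DP table:
           e    a    c    f    f    a
      0    1    2    3    4    5    6
  e   1    0    1    2    3    4    5
  f   2    1    1    2    2    3    4
  d   3    2    2    2    3    3    4
Edit distance = dp[3][6] = 4

4


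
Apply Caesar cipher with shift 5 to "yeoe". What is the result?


Caesar cipher: shift "yeoe" by 5
  'y' (pos 24) + 5 = pos 3 = 'd'
  'e' (pos 4) + 5 = pos 9 = 'j'
  'o' (pos 14) + 5 = pos 19 = 't'
  'e' (pos 4) + 5 = pos 9 = 'j'
Result: djtj

djtj


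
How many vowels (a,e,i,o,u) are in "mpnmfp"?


Input: mpnmfp
Checking each character:
  'm' at position 0: consonant
  'p' at position 1: consonant
  'n' at position 2: consonant
  'm' at position 3: consonant
  'f' at position 4: consonant
  'p' at position 5: consonant
Total vowels: 0

0


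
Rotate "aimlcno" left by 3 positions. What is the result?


Input: "aimlcno", rotate left by 3
First 3 characters: "aim"
Remaining characters: "lcno"
Concatenate remaining + first: "lcno" + "aim" = "lcnoaim"

lcnoaim


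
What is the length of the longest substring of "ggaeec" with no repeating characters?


Input: "ggaeec"
Sliding window (track last position of each char):
  Position 0 ('g'): window [0,0] length 1 -- new best
  Position 1 ('g'): repeat (last at 0), move window start to 1
  Position 1 ('g'): window [1,1] length 1
  Position 2 ('a'): window [1,2] length 2 -- new best
  Position 3 ('e'): window [1,3] length 3 -- new best
  Position 4 ('e'): repeat (last at 3), move window start to 4
  Position 4 ('e'): window [4,4] length 1
  Position 5 ('c'): window [4,5] length 2
Longest substring with no repeats: "gae" with length 3

3


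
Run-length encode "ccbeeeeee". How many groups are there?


Input: ccbeeeeee
Scanning for consecutive runs:
  Group 1: 'c' x 2 (positions 0-1)
  Group 2: 'b' x 1 (positions 2-2)
  Group 3: 'e' x 6 (positions 3-8)
Total groups: 3

3


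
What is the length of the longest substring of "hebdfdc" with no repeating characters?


Input: "hebdfdc"
Sliding window (track last position of each char):
  Position 0 ('h'): window [0,0] length 1 -- new best
  Position 1 ('e'): window [0,1] length 2 -- new best
  Position 2 ('b'): window [0,2] length 3 -- new best
  Position 3 ('d'): window [0,3] length 4 -- new best
  Position 4 ('f'): window [0,4] length 5 -- new best
  Position 5 ('d'): repeat (last at 3), move window start to 4
  Position 5 ('d'): window [4,5] length 2
  Position 6 ('c'): window [4,6] length 3
Longest substring with no repeats: "hebdf" with length 5

5


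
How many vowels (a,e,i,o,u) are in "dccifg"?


Input: dccifg
Checking each character:
  'd' at position 0: consonant
  'c' at position 1: consonant
  'c' at position 2: consonant
  'i' at position 3: vowel (running total: 1)
  'f' at position 4: consonant
  'g' at position 5: consonant
Total vowels: 1

1


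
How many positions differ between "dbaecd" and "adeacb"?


Comparing "dbaecd" and "adeacb" position by position:
  Position 0: 'd' vs 'a' => DIFFER
  Position 1: 'b' vs 'd' => DIFFER
  Position 2: 'a' vs 'e' => DIFFER
  Position 3: 'e' vs 'a' => DIFFER
  Position 4: 'c' vs 'c' => same
  Position 5: 'd' vs 'b' => DIFFER
Positions that differ: 5

5


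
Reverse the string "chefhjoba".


Input: chefhjoba
Reading characters right to left:
  Position 8: 'a'
  Position 7: 'b'
  Position 6: 'o'
  Position 5: 'j'
  Position 4: 'h'
  Position 3: 'f'
  Position 2: 'e'
  Position 1: 'h'
  Position 0: 'c'
Reversed: abojhfehc

abojhfehc


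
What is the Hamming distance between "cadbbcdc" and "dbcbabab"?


Comparing "cadbbcdc" and "dbcbabab" position by position:
  Position 0: 'c' vs 'd' => differ
  Position 1: 'a' vs 'b' => differ
  Position 2: 'd' vs 'c' => differ
  Position 3: 'b' vs 'b' => same
  Position 4: 'b' vs 'a' => differ
  Position 5: 'c' vs 'b' => differ
  Position 6: 'd' vs 'a' => differ
  Position 7: 'c' vs 'b' => differ
Total differences (Hamming distance): 7

7


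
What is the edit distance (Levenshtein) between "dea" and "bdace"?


Computing edit distance: "dea" -> "bdace"
DP table:
           b    d    a    c    e
      0    1    2    3    4    5
  d   1    1    1    2    3    4
  e   2    2    2    2    3    3
  a   3    3    3    2    3    4
Edit distance = dp[3][5] = 4

4


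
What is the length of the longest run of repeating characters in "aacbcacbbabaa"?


Input: "aacbcacbbabaa"
Scanning for longest run:
  Position 1 ('a'): continues run of 'a', length=2
  Position 2 ('c'): new char, reset run to 1
  Position 3 ('b'): new char, reset run to 1
  Position 4 ('c'): new char, reset run to 1
  Position 5 ('a'): new char, reset run to 1
  Position 6 ('c'): new char, reset run to 1
  Position 7 ('b'): new char, reset run to 1
  Position 8 ('b'): continues run of 'b', length=2
  Position 9 ('a'): new char, reset run to 1
  Position 10 ('b'): new char, reset run to 1
  Position 11 ('a'): new char, reset run to 1
  Position 12 ('a'): continues run of 'a', length=2
Longest run: 'a' with length 2

2


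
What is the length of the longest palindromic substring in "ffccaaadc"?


Input: "ffccaaadc"
Checking substrings for palindromes:
  [4:7] "aaa" (len 3) => palindrome
  [0:2] "ff" (len 2) => palindrome
  [2:4] "cc" (len 2) => palindrome
  [4:6] "aa" (len 2) => palindrome
  [5:7] "aa" (len 2) => palindrome
Longest palindromic substring: "aaa" with length 3

3


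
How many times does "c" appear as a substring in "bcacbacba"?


Searching for "c" in "bcacbacba"
Scanning each position:
  Position 0: "b" => no
  Position 1: "c" => MATCH
  Position 2: "a" => no
  Position 3: "c" => MATCH
  Position 4: "b" => no
  Position 5: "a" => no
  Position 6: "c" => MATCH
  Position 7: "b" => no
  Position 8: "a" => no
Total occurrences: 3

3


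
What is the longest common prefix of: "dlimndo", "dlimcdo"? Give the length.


Words: dlimndo, dlimcdo
  Position 0: all 'd' => match
  Position 1: all 'l' => match
  Position 2: all 'i' => match
  Position 3: all 'm' => match
  Position 4: ('n', 'c') => mismatch, stop
LCP = "dlim" (length 4)

4


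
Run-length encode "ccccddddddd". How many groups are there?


Input: ccccddddddd
Scanning for consecutive runs:
  Group 1: 'c' x 4 (positions 0-3)
  Group 2: 'd' x 7 (positions 4-10)
Total groups: 2

2


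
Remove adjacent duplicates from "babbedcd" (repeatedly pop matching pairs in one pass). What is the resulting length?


Input: babbedcd
Stack-based adjacent duplicate removal:
  Read 'b': push. Stack: b
  Read 'a': push. Stack: ba
  Read 'b': push. Stack: bab
  Read 'b': matches stack top 'b' => pop. Stack: ba
  Read 'e': push. Stack: bae
  Read 'd': push. Stack: baed
  Read 'c': push. Stack: baedc
  Read 'd': push. Stack: baedcd
Final stack: "baedcd" (length 6)

6


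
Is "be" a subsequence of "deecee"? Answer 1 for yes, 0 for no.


Check if "be" is a subsequence of "deecee"
Greedy scan:
  Position 0 ('d'): no match needed
  Position 1 ('e'): no match needed
  Position 2 ('e'): no match needed
  Position 3 ('c'): no match needed
  Position 4 ('e'): no match needed
  Position 5 ('e'): no match needed
Only matched 0/2 characters => not a subsequence

0


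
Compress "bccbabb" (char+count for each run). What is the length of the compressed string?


Input: bccbabb
Runs:
  'b' x 1 => "b1"
  'c' x 2 => "c2"
  'b' x 1 => "b1"
  'a' x 1 => "a1"
  'b' x 2 => "b2"
Compressed: "b1c2b1a1b2"
Compressed length: 10

10


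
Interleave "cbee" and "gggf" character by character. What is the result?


Interleaving "cbee" and "gggf":
  Position 0: 'c' from first, 'g' from second => "cg"
  Position 1: 'b' from first, 'g' from second => "bg"
  Position 2: 'e' from first, 'g' from second => "eg"
  Position 3: 'e' from first, 'f' from second => "ef"
Result: cgbgegef

cgbgegef


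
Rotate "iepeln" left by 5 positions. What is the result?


Input: "iepeln", rotate left by 5
First 5 characters: "iepel"
Remaining characters: "n"
Concatenate remaining + first: "n" + "iepel" = "niepel"

niepel


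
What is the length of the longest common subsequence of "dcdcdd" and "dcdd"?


LCS of "dcdcdd" and "dcdd"
DP table:
           d    c    d    d
      0    0    0    0    0
  d   0    1    1    1    1
  c   0    1    2    2    2
  d   0    1    2    3    3
  c   0    1    2    3    3
  d   0    1    2    3    4
  d   0    1    2    3    4
LCS length = dp[6][4] = 4

4


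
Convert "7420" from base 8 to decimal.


Input: "7420" in base 8
Positional expansion:
  Digit '7' (value 7) x 8^3 = 3584
  Digit '4' (value 4) x 8^2 = 256
  Digit '2' (value 2) x 8^1 = 16
  Digit '0' (value 0) x 8^0 = 0
Sum = 3856

3856


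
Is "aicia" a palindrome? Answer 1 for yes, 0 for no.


Input: aicia
Reversed: aicia
  Compare pos 0 ('a') with pos 4 ('a'): match
  Compare pos 1 ('i') with pos 3 ('i'): match
Result: palindrome

1


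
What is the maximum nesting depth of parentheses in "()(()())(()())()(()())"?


Input: "()(()())(()())()(()())"
Tracking depth:
  Position 0 '(': depth becomes 1
  Position 1 ')': depth becomes 0
  Position 2 '(': depth becomes 1
  Position 3 '(': depth becomes 2
  Position 4 ')': depth becomes 1
  Position 5 '(': depth becomes 2
  Position 6 ')': depth becomes 1
  Position 7 ')': depth becomes 0
  Position 8 '(': depth becomes 1
  Position 9 '(': depth becomes 2
  Position 10 ')': depth becomes 1
  Position 11 '(': depth becomes 2
  Position 12 ')': depth becomes 1
  Position 13 ')': depth becomes 0
  Position 14 '(': depth becomes 1
  Position 15 ')': depth becomes 0
  Position 16 '(': depth becomes 1
  Position 17 '(': depth becomes 2
  Position 18 ')': depth becomes 1
  Position 19 '(': depth becomes 2
  Position 20 ')': depth becomes 1
  Position 21 ')': depth becomes 0
Maximum depth reached: 2

2


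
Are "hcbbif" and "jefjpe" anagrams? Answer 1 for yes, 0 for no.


Strings: "hcbbif", "jefjpe"
Sorted first:  bbcfhi
Sorted second: eefjjp
Differ at position 0: 'b' vs 'e' => not anagrams

0


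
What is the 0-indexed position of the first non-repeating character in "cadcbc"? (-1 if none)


Input: cadcbc
Character frequencies:
  'a': 1
  'b': 1
  'c': 3
  'd': 1
Scanning left to right for freq == 1:
  Position 0 ('c'): freq=3, skip
  Position 1 ('a'): unique! => answer = 1

1


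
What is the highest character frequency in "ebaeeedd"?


Input: ebaeeedd
Character counts:
  'a': 1
  'b': 1
  'd': 2
  'e': 4
Maximum frequency: 4

4


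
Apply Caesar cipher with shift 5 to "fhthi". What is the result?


Caesar cipher: shift "fhthi" by 5
  'f' (pos 5) + 5 = pos 10 = 'k'
  'h' (pos 7) + 5 = pos 12 = 'm'
  't' (pos 19) + 5 = pos 24 = 'y'
  'h' (pos 7) + 5 = pos 12 = 'm'
  'i' (pos 8) + 5 = pos 13 = 'n'
Result: kmymn

kmymn


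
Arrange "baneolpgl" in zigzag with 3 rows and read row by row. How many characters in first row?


Zigzag "baneolpgl" into 3 rows:
Placing characters:
  'b' => row 0
  'a' => row 1
  'n' => row 2
  'e' => row 1
  'o' => row 0
  'l' => row 1
  'p' => row 2
  'g' => row 1
  'l' => row 0
Rows:
  Row 0: "bol"
  Row 1: "aelg"
  Row 2: "np"
First row length: 3

3


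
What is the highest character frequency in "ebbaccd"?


Input: ebbaccd
Character counts:
  'a': 1
  'b': 2
  'c': 2
  'd': 1
  'e': 1
Maximum frequency: 2

2


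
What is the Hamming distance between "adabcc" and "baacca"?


Comparing "adabcc" and "baacca" position by position:
  Position 0: 'a' vs 'b' => differ
  Position 1: 'd' vs 'a' => differ
  Position 2: 'a' vs 'a' => same
  Position 3: 'b' vs 'c' => differ
  Position 4: 'c' vs 'c' => same
  Position 5: 'c' vs 'a' => differ
Total differences (Hamming distance): 4

4


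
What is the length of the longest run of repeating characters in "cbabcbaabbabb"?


Input: "cbabcbaabbabb"
Scanning for longest run:
  Position 1 ('b'): new char, reset run to 1
  Position 2 ('a'): new char, reset run to 1
  Position 3 ('b'): new char, reset run to 1
  Position 4 ('c'): new char, reset run to 1
  Position 5 ('b'): new char, reset run to 1
  Position 6 ('a'): new char, reset run to 1
  Position 7 ('a'): continues run of 'a', length=2
  Position 8 ('b'): new char, reset run to 1
  Position 9 ('b'): continues run of 'b', length=2
  Position 10 ('a'): new char, reset run to 1
  Position 11 ('b'): new char, reset run to 1
  Position 12 ('b'): continues run of 'b', length=2
Longest run: 'a' with length 2

2


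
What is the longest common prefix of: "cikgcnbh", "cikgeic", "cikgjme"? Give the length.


Words: cikgcnbh, cikgeic, cikgjme
  Position 0: all 'c' => match
  Position 1: all 'i' => match
  Position 2: all 'k' => match
  Position 3: all 'g' => match
  Position 4: ('c', 'e', 'j') => mismatch, stop
LCP = "cikg" (length 4)

4


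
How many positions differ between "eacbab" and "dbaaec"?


Comparing "eacbab" and "dbaaec" position by position:
  Position 0: 'e' vs 'd' => DIFFER
  Position 1: 'a' vs 'b' => DIFFER
  Position 2: 'c' vs 'a' => DIFFER
  Position 3: 'b' vs 'a' => DIFFER
  Position 4: 'a' vs 'e' => DIFFER
  Position 5: 'b' vs 'c' => DIFFER
Positions that differ: 6

6


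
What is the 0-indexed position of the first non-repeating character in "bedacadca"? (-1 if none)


Input: bedacadca
Character frequencies:
  'a': 3
  'b': 1
  'c': 2
  'd': 2
  'e': 1
Scanning left to right for freq == 1:
  Position 0 ('b'): unique! => answer = 0

0


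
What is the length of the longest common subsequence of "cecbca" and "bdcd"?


LCS of "cecbca" and "bdcd"
DP table:
           b    d    c    d
      0    0    0    0    0
  c   0    0    0    1    1
  e   0    0    0    1    1
  c   0    0    0    1    1
  b   0    1    1    1    1
  c   0    1    1    2    2
  a   0    1    1    2    2
LCS length = dp[6][4] = 2

2


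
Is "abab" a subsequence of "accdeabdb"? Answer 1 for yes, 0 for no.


Check if "abab" is a subsequence of "accdeabdb"
Greedy scan:
  Position 0 ('a'): matches sub[0] = 'a'
  Position 1 ('c'): no match needed
  Position 2 ('c'): no match needed
  Position 3 ('d'): no match needed
  Position 4 ('e'): no match needed
  Position 5 ('a'): no match needed
  Position 6 ('b'): matches sub[1] = 'b'
  Position 7 ('d'): no match needed
  Position 8 ('b'): no match needed
Only matched 2/4 characters => not a subsequence

0


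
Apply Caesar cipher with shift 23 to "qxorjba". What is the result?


Caesar cipher: shift "qxorjba" by 23
  'q' (pos 16) + 23 = pos 13 = 'n'
  'x' (pos 23) + 23 = pos 20 = 'u'
  'o' (pos 14) + 23 = pos 11 = 'l'
  'r' (pos 17) + 23 = pos 14 = 'o'
  'j' (pos 9) + 23 = pos 6 = 'g'
  'b' (pos 1) + 23 = pos 24 = 'y'
  'a' (pos 0) + 23 = pos 23 = 'x'
Result: nulogyx

nulogyx


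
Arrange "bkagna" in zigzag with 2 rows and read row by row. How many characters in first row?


Zigzag "bkagna" into 2 rows:
Placing characters:
  'b' => row 0
  'k' => row 1
  'a' => row 0
  'g' => row 1
  'n' => row 0
  'a' => row 1
Rows:
  Row 0: "ban"
  Row 1: "kga"
First row length: 3

3


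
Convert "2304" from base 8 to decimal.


Input: "2304" in base 8
Positional expansion:
  Digit '2' (value 2) x 8^3 = 1024
  Digit '3' (value 3) x 8^2 = 192
  Digit '0' (value 0) x 8^1 = 0
  Digit '4' (value 4) x 8^0 = 4
Sum = 1220

1220


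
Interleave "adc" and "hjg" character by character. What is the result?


Interleaving "adc" and "hjg":
  Position 0: 'a' from first, 'h' from second => "ah"
  Position 1: 'd' from first, 'j' from second => "dj"
  Position 2: 'c' from first, 'g' from second => "cg"
Result: ahdjcg

ahdjcg


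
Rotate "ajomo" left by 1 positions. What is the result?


Input: "ajomo", rotate left by 1
First 1 characters: "a"
Remaining characters: "jomo"
Concatenate remaining + first: "jomo" + "a" = "jomoa"

jomoa


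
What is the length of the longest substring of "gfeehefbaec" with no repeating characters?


Input: "gfeehefbaec"
Sliding window (track last position of each char):
  Position 0 ('g'): window [0,0] length 1 -- new best
  Position 1 ('f'): window [0,1] length 2 -- new best
  Position 2 ('e'): window [0,2] length 3 -- new best
  Position 3 ('e'): repeat (last at 2), move window start to 3
  Position 3 ('e'): window [3,3] length 1
  Position 4 ('h'): window [3,4] length 2
  Position 5 ('e'): repeat (last at 3), move window start to 4
  Position 5 ('e'): window [4,5] length 2
  Position 6 ('f'): window [4,6] length 3
  Position 7 ('b'): window [4,7] length 4 -- new best
  Position 8 ('a'): window [4,8] length 5 -- new best
  Position 9 ('e'): repeat (last at 5), move window start to 6
  Position 9 ('e'): window [6,9] length 4
  Position 10 ('c'): window [6,10] length 5
Longest substring with no repeats: "hefba" with length 5

5


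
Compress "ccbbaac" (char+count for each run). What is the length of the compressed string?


Input: ccbbaac
Runs:
  'c' x 2 => "c2"
  'b' x 2 => "b2"
  'a' x 2 => "a2"
  'c' x 1 => "c1"
Compressed: "c2b2a2c1"
Compressed length: 8

8


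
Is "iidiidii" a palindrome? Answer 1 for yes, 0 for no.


Input: iidiidii
Reversed: iidiidii
  Compare pos 0 ('i') with pos 7 ('i'): match
  Compare pos 1 ('i') with pos 6 ('i'): match
  Compare pos 2 ('d') with pos 5 ('d'): match
  Compare pos 3 ('i') with pos 4 ('i'): match
Result: palindrome

1


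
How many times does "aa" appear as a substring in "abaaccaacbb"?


Searching for "aa" in "abaaccaacbb"
Scanning each position:
  Position 0: "ab" => no
  Position 1: "ba" => no
  Position 2: "aa" => MATCH
  Position 3: "ac" => no
  Position 4: "cc" => no
  Position 5: "ca" => no
  Position 6: "aa" => MATCH
  Position 7: "ac" => no
  Position 8: "cb" => no
  Position 9: "bb" => no
Total occurrences: 2

2


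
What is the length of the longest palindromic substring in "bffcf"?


Input: "bffcf"
Checking substrings for palindromes:
  [2:5] "fcf" (len 3) => palindrome
  [1:3] "ff" (len 2) => palindrome
Longest palindromic substring: "fcf" with length 3

3


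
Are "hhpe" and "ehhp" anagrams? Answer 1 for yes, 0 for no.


Strings: "hhpe", "ehhp"
Sorted first:  ehhp
Sorted second: ehhp
Sorted forms match => anagrams

1


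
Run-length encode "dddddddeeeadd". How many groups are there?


Input: dddddddeeeadd
Scanning for consecutive runs:
  Group 1: 'd' x 7 (positions 0-6)
  Group 2: 'e' x 3 (positions 7-9)
  Group 3: 'a' x 1 (positions 10-10)
  Group 4: 'd' x 2 (positions 11-12)
Total groups: 4

4


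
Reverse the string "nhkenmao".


Input: nhkenmao
Reading characters right to left:
  Position 7: 'o'
  Position 6: 'a'
  Position 5: 'm'
  Position 4: 'n'
  Position 3: 'e'
  Position 2: 'k'
  Position 1: 'h'
  Position 0: 'n'
Reversed: oamnekhn

oamnekhn


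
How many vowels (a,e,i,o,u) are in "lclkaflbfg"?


Input: lclkaflbfg
Checking each character:
  'l' at position 0: consonant
  'c' at position 1: consonant
  'l' at position 2: consonant
  'k' at position 3: consonant
  'a' at position 4: vowel (running total: 1)
  'f' at position 5: consonant
  'l' at position 6: consonant
  'b' at position 7: consonant
  'f' at position 8: consonant
  'g' at position 9: consonant
Total vowels: 1

1


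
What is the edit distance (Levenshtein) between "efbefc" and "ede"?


Computing edit distance: "efbefc" -> "ede"
DP table:
           e    d    e
      0    1    2    3
  e   1    0    1    2
  f   2    1    1    2
  b   3    2    2    2
  e   4    3    3    2
  f   5    4    4    3
  c   6    5    5    4
Edit distance = dp[6][3] = 4

4


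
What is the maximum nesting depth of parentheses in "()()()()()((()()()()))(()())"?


Input: "()()()()()((()()()()))(()())"
Tracking depth:
  Position 0 '(': depth becomes 1
  Position 1 ')': depth becomes 0
  Position 2 '(': depth becomes 1
  Position 3 ')': depth becomes 0
  Position 4 '(': depth becomes 1
  Position 5 ')': depth becomes 0
  Position 6 '(': depth becomes 1
  Position 7 ')': depth becomes 0
  Position 8 '(': depth becomes 1
  Position 9 ')': depth becomes 0
  Position 10 '(': depth becomes 1
  Position 11 '(': depth becomes 2
  Position 12 '(': depth becomes 3
  Position 13 ')': depth becomes 2
  Position 14 '(': depth becomes 3
  Position 15 ')': depth becomes 2
  Position 16 '(': depth becomes 3
  Position 17 ')': depth becomes 2
  Position 18 '(': depth becomes 3
  Position 19 ')': depth becomes 2
  Position 20 ')': depth becomes 1
  Position 21 ')': depth becomes 0
  Position 22 '(': depth becomes 1
  Position 23 '(': depth becomes 2
  Position 24 ')': depth becomes 1
  Position 25 '(': depth becomes 2
  Position 26 ')': depth becomes 1
  Position 27 ')': depth becomes 0
Maximum depth reached: 3

3


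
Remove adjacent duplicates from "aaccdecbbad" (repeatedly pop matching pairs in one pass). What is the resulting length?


Input: aaccdecbbad
Stack-based adjacent duplicate removal:
  Read 'a': push. Stack: a
  Read 'a': matches stack top 'a' => pop. Stack: (empty)
  Read 'c': push. Stack: c
  Read 'c': matches stack top 'c' => pop. Stack: (empty)
  Read 'd': push. Stack: d
  Read 'e': push. Stack: de
  Read 'c': push. Stack: dec
  Read 'b': push. Stack: decb
  Read 'b': matches stack top 'b' => pop. Stack: dec
  Read 'a': push. Stack: deca
  Read 'd': push. Stack: decad
Final stack: "decad" (length 5)

5


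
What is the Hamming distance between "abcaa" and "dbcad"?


Comparing "abcaa" and "dbcad" position by position:
  Position 0: 'a' vs 'd' => differ
  Position 1: 'b' vs 'b' => same
  Position 2: 'c' vs 'c' => same
  Position 3: 'a' vs 'a' => same
  Position 4: 'a' vs 'd' => differ
Total differences (Hamming distance): 2

2


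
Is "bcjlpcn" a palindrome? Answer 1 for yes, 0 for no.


Input: bcjlpcn
Reversed: ncpljcb
  Compare pos 0 ('b') with pos 6 ('n'): MISMATCH
  Compare pos 1 ('c') with pos 5 ('c'): match
  Compare pos 2 ('j') with pos 4 ('p'): MISMATCH
Result: not a palindrome

0


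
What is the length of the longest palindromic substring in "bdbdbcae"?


Input: "bdbdbcae"
Checking substrings for palindromes:
  [0:5] "bdbdb" (len 5) => palindrome
  [0:3] "bdb" (len 3) => palindrome
  [1:4] "dbd" (len 3) => palindrome
  [2:5] "bdb" (len 3) => palindrome
Longest palindromic substring: "bdbdb" with length 5

5


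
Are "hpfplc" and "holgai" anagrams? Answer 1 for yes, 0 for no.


Strings: "hpfplc", "holgai"
Sorted first:  cfhlpp
Sorted second: aghilo
Differ at position 0: 'c' vs 'a' => not anagrams

0


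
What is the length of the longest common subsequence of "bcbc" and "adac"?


LCS of "bcbc" and "adac"
DP table:
           a    d    a    c
      0    0    0    0    0
  b   0    0    0    0    0
  c   0    0    0    0    1
  b   0    0    0    0    1
  c   0    0    0    0    1
LCS length = dp[4][4] = 1

1


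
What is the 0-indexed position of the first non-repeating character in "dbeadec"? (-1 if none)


Input: dbeadec
Character frequencies:
  'a': 1
  'b': 1
  'c': 1
  'd': 2
  'e': 2
Scanning left to right for freq == 1:
  Position 0 ('d'): freq=2, skip
  Position 1 ('b'): unique! => answer = 1

1


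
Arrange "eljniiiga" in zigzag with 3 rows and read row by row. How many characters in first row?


Zigzag "eljniiiga" into 3 rows:
Placing characters:
  'e' => row 0
  'l' => row 1
  'j' => row 2
  'n' => row 1
  'i' => row 0
  'i' => row 1
  'i' => row 2
  'g' => row 1
  'a' => row 0
Rows:
  Row 0: "eia"
  Row 1: "lnig"
  Row 2: "ji"
First row length: 3

3


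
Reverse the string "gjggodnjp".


Input: gjggodnjp
Reading characters right to left:
  Position 8: 'p'
  Position 7: 'j'
  Position 6: 'n'
  Position 5: 'd'
  Position 4: 'o'
  Position 3: 'g'
  Position 2: 'g'
  Position 1: 'j'
  Position 0: 'g'
Reversed: pjndoggjg

pjndoggjg


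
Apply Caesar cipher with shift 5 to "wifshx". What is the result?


Caesar cipher: shift "wifshx" by 5
  'w' (pos 22) + 5 = pos 1 = 'b'
  'i' (pos 8) + 5 = pos 13 = 'n'
  'f' (pos 5) + 5 = pos 10 = 'k'
  's' (pos 18) + 5 = pos 23 = 'x'
  'h' (pos 7) + 5 = pos 12 = 'm'
  'x' (pos 23) + 5 = pos 2 = 'c'
Result: bnkxmc

bnkxmc


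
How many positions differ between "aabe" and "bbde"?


Comparing "aabe" and "bbde" position by position:
  Position 0: 'a' vs 'b' => DIFFER
  Position 1: 'a' vs 'b' => DIFFER
  Position 2: 'b' vs 'd' => DIFFER
  Position 3: 'e' vs 'e' => same
Positions that differ: 3

3


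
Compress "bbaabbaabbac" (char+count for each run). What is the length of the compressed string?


Input: bbaabbaabbac
Runs:
  'b' x 2 => "b2"
  'a' x 2 => "a2"
  'b' x 2 => "b2"
  'a' x 2 => "a2"
  'b' x 2 => "b2"
  'a' x 1 => "a1"
  'c' x 1 => "c1"
Compressed: "b2a2b2a2b2a1c1"
Compressed length: 14

14


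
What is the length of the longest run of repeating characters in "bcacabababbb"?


Input: "bcacabababbb"
Scanning for longest run:
  Position 1 ('c'): new char, reset run to 1
  Position 2 ('a'): new char, reset run to 1
  Position 3 ('c'): new char, reset run to 1
  Position 4 ('a'): new char, reset run to 1
  Position 5 ('b'): new char, reset run to 1
  Position 6 ('a'): new char, reset run to 1
  Position 7 ('b'): new char, reset run to 1
  Position 8 ('a'): new char, reset run to 1
  Position 9 ('b'): new char, reset run to 1
  Position 10 ('b'): continues run of 'b', length=2
  Position 11 ('b'): continues run of 'b', length=3
Longest run: 'b' with length 3

3


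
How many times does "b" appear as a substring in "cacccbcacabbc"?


Searching for "b" in "cacccbcacabbc"
Scanning each position:
  Position 0: "c" => no
  Position 1: "a" => no
  Position 2: "c" => no
  Position 3: "c" => no
  Position 4: "c" => no
  Position 5: "b" => MATCH
  Position 6: "c" => no
  Position 7: "a" => no
  Position 8: "c" => no
  Position 9: "a" => no
  Position 10: "b" => MATCH
  Position 11: "b" => MATCH
  Position 12: "c" => no
Total occurrences: 3

3


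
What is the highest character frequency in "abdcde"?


Input: abdcde
Character counts:
  'a': 1
  'b': 1
  'c': 1
  'd': 2
  'e': 1
Maximum frequency: 2

2


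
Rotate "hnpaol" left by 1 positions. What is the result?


Input: "hnpaol", rotate left by 1
First 1 characters: "h"
Remaining characters: "npaol"
Concatenate remaining + first: "npaol" + "h" = "npaolh"

npaolh


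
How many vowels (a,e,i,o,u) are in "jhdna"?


Input: jhdna
Checking each character:
  'j' at position 0: consonant
  'h' at position 1: consonant
  'd' at position 2: consonant
  'n' at position 3: consonant
  'a' at position 4: vowel (running total: 1)
Total vowels: 1

1


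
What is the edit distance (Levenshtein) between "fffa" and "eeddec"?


Computing edit distance: "fffa" -> "eeddec"
DP table:
           e    e    d    d    e    c
      0    1    2    3    4    5    6
  f   1    1    2    3    4    5    6
  f   2    2    2    3    4    5    6
  f   3    3    3    3    4    5    6
  a   4    4    4    4    4    5    6
Edit distance = dp[4][6] = 6

6


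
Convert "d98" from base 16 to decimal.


Input: "d98" in base 16
Positional expansion:
  Digit 'd' (value 13) x 16^2 = 3328
  Digit '9' (value 9) x 16^1 = 144
  Digit '8' (value 8) x 16^0 = 8
Sum = 3480

3480


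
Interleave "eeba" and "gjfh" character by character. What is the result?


Interleaving "eeba" and "gjfh":
  Position 0: 'e' from first, 'g' from second => "eg"
  Position 1: 'e' from first, 'j' from second => "ej"
  Position 2: 'b' from first, 'f' from second => "bf"
  Position 3: 'a' from first, 'h' from second => "ah"
Result: egejbfah

egejbfah


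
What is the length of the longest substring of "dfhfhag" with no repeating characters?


Input: "dfhfhag"
Sliding window (track last position of each char):
  Position 0 ('d'): window [0,0] length 1 -- new best
  Position 1 ('f'): window [0,1] length 2 -- new best
  Position 2 ('h'): window [0,2] length 3 -- new best
  Position 3 ('f'): repeat (last at 1), move window start to 2
  Position 3 ('f'): window [2,3] length 2
  Position 4 ('h'): repeat (last at 2), move window start to 3
  Position 4 ('h'): window [3,4] length 2
  Position 5 ('a'): window [3,5] length 3
  Position 6 ('g'): window [3,6] length 4 -- new best
Longest substring with no repeats: "fhag" with length 4

4


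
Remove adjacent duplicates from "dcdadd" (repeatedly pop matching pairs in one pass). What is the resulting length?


Input: dcdadd
Stack-based adjacent duplicate removal:
  Read 'd': push. Stack: d
  Read 'c': push. Stack: dc
  Read 'd': push. Stack: dcd
  Read 'a': push. Stack: dcda
  Read 'd': push. Stack: dcdad
  Read 'd': matches stack top 'd' => pop. Stack: dcda
Final stack: "dcda" (length 4)

4


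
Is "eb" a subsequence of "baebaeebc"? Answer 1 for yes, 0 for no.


Check if "eb" is a subsequence of "baebaeebc"
Greedy scan:
  Position 0 ('b'): no match needed
  Position 1 ('a'): no match needed
  Position 2 ('e'): matches sub[0] = 'e'
  Position 3 ('b'): matches sub[1] = 'b'
  Position 4 ('a'): no match needed
  Position 5 ('e'): no match needed
  Position 6 ('e'): no match needed
  Position 7 ('b'): no match needed
  Position 8 ('c'): no match needed
All 2 characters matched => is a subsequence

1


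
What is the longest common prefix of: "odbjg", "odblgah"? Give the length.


Words: odbjg, odblgah
  Position 0: all 'o' => match
  Position 1: all 'd' => match
  Position 2: all 'b' => match
  Position 3: ('j', 'l') => mismatch, stop
LCP = "odb" (length 3)

3


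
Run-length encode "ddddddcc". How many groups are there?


Input: ddddddcc
Scanning for consecutive runs:
  Group 1: 'd' x 6 (positions 0-5)
  Group 2: 'c' x 2 (positions 6-7)
Total groups: 2

2


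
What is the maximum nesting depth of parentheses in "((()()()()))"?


Input: "((()()()()))"
Tracking depth:
  Position 0 '(': depth becomes 1
  Position 1 '(': depth becomes 2
  Position 2 '(': depth becomes 3
  Position 3 ')': depth becomes 2
  Position 4 '(': depth becomes 3
  Position 5 ')': depth becomes 2
  Position 6 '(': depth becomes 3
  Position 7 ')': depth becomes 2
  Position 8 '(': depth becomes 3
  Position 9 ')': depth becomes 2
  Position 10 ')': depth becomes 1
  Position 11 ')': depth becomes 0
Maximum depth reached: 3

3


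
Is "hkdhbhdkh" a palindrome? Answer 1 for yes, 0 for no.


Input: hkdhbhdkh
Reversed: hkdhbhdkh
  Compare pos 0 ('h') with pos 8 ('h'): match
  Compare pos 1 ('k') with pos 7 ('k'): match
  Compare pos 2 ('d') with pos 6 ('d'): match
  Compare pos 3 ('h') with pos 5 ('h'): match
Result: palindrome

1


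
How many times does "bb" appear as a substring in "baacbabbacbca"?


Searching for "bb" in "baacbabbacbca"
Scanning each position:
  Position 0: "ba" => no
  Position 1: "aa" => no
  Position 2: "ac" => no
  Position 3: "cb" => no
  Position 4: "ba" => no
  Position 5: "ab" => no
  Position 6: "bb" => MATCH
  Position 7: "ba" => no
  Position 8: "ac" => no
  Position 9: "cb" => no
  Position 10: "bc" => no
  Position 11: "ca" => no
Total occurrences: 1

1


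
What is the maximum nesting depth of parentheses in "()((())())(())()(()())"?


Input: "()((())())(())()(()())"
Tracking depth:
  Position 0 '(': depth becomes 1
  Position 1 ')': depth becomes 0
  Position 2 '(': depth becomes 1
  Position 3 '(': depth becomes 2
  Position 4 '(': depth becomes 3
  Position 5 ')': depth becomes 2
  Position 6 ')': depth becomes 1
  Position 7 '(': depth becomes 2
  Position 8 ')': depth becomes 1
  Position 9 ')': depth becomes 0
  Position 10 '(': depth becomes 1
  Position 11 '(': depth becomes 2
  Position 12 ')': depth becomes 1
  Position 13 ')': depth becomes 0
  Position 14 '(': depth becomes 1
  Position 15 ')': depth becomes 0
  Position 16 '(': depth becomes 1
  Position 17 '(': depth becomes 2
  Position 18 ')': depth becomes 1
  Position 19 '(': depth becomes 2
  Position 20 ')': depth becomes 1
  Position 21 ')': depth becomes 0
Maximum depth reached: 3

3


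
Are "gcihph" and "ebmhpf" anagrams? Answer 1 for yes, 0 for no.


Strings: "gcihph", "ebmhpf"
Sorted first:  cghhip
Sorted second: befhmp
Differ at position 0: 'c' vs 'b' => not anagrams

0


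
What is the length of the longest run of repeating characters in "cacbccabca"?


Input: "cacbccabca"
Scanning for longest run:
  Position 1 ('a'): new char, reset run to 1
  Position 2 ('c'): new char, reset run to 1
  Position 3 ('b'): new char, reset run to 1
  Position 4 ('c'): new char, reset run to 1
  Position 5 ('c'): continues run of 'c', length=2
  Position 6 ('a'): new char, reset run to 1
  Position 7 ('b'): new char, reset run to 1
  Position 8 ('c'): new char, reset run to 1
  Position 9 ('a'): new char, reset run to 1
Longest run: 'c' with length 2

2
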